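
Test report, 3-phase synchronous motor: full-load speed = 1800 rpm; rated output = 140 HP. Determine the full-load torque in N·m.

554 N·m

P_out = 140 × 746 = 104440 W
ω = 2π × 1800/60 = 188.5 rad/s
τ = P_out/ω = 104440/188.5 = 554 N·m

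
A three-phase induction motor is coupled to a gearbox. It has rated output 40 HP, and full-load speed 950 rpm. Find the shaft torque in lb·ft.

221 lb·ft

P_out = 40 × 746 = 29840 W
ω = 2π × 950/60 = 99.48 rad/s
τ = P_out/ω = 29840/99.48 = 300 N·m
In lb·ft: 300/1.356 = 221 lb·ft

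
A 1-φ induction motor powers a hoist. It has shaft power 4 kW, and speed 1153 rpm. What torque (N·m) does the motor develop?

ω = 2π × 1153/60 = 120.7 rad/s
τ = P/ω = 4000/120.7 = 33.1 N·m

33.1 N·m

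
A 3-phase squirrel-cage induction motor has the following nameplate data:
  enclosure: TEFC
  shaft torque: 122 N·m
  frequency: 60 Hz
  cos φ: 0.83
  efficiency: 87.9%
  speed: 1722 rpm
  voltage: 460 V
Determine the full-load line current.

ω = 2π×1722/60 = 180.3 rad/s; P_out = τω = 122 × 180.3 = 21997 W
P_in = P_out / η = 21997 / 0.879 = 25025 W
I_L = P_in / (√3·V_L·cosφ) = 25025 / (1.732 × 460 × 0.83) = 37.8 A

37.8 A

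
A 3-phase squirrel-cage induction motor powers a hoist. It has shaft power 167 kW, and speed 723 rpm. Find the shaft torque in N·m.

2210 N·m

ω = 2π × 723/60 = 75.71 rad/s
τ = P/ω = 167000/75.71 = 2210 N·m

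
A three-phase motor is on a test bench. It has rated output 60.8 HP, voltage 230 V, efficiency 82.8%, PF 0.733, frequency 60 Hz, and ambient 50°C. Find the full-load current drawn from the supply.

P_out = 60.8 × 746 = 45357 W
P_in = P_out / η = 45357 / 0.828 = 54779 W
I_L = P_in / (√3·V_L·cosφ) = 54779 / (1.732 × 230 × 0.733) = 188 A

188 A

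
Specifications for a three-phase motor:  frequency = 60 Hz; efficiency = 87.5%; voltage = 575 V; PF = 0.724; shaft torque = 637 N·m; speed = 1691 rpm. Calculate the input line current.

ω = 2π×1691/60 = 177.1 rad/s; P_out = τω = 637 × 177.1 = 112813 W
P_in = P_out / η = 112813 / 0.875 = 128929 W
I_L = P_in / (√3·V_L·cosφ) = 128929 / (1.732 × 575 × 0.724) = 179 A

179 A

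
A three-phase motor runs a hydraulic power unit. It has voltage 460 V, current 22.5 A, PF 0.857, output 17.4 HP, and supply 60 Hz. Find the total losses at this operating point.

2.38 kW

P_in = √3·V·I·cosφ = 1.732×460×22.5×0.857 = 15363 W
P_out = 17.4×746 = 12980 W
Losses = P_in − P_out = 15363 − 12980 = 2383 W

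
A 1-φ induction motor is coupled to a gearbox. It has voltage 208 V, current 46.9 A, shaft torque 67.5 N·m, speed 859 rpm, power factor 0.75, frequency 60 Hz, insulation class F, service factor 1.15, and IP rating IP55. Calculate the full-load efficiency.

83.0 %

ω = 2π × 859/60 = 89.95 rad/s; P_out = τω = 67.5 × 89.95 = 6072 W
P_in = V·I·cosφ = 208 × 46.9 × 0.75 = 7316 W
η = P_out / P_in = 6072 / 7316 = 0.830 = 83.0%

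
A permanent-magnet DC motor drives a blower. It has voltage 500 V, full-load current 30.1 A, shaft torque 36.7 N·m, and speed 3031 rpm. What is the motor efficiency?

ω = 2π × 3031/60 = 317.4 rad/s; P_out = τω = 36.7 × 317.4 = 11649 W
P_in = V·I = 500 × 30.1 = 15050 W
η = P_out / P_in = 11649 / 15050 = 0.774 = 77.4%

77.4 %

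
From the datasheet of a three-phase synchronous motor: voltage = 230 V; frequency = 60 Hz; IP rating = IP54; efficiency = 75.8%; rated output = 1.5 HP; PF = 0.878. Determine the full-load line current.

P_out = 1.5 × 746 = 1119 W
P_in = P_out / η = 1119 / 0.758 = 1476 W
I_L = P_in / (√3·V_L·cosφ) = 1476 / (1.732 × 230 × 0.878) = 4.22 A

4.22 A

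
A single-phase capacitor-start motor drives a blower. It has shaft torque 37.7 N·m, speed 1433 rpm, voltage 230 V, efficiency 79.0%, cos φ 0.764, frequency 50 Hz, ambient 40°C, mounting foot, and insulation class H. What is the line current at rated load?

40.8 A

ω = 2π×1433/60 = 150.1 rad/s; P_out = τω = 37.7 × 150.1 = 5659 W
P_in = P_out / η = 5659 / 0.790 = 7163 W
I = P_in / (V·cosφ) = 7163 / (230 × 0.764) = 40.8 A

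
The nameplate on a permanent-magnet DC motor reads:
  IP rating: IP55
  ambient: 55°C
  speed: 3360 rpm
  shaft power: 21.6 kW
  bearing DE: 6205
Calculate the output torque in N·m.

61.4 N·m

ω = 2π × 3360/60 = 351.9 rad/s
τ = P/ω = 21600/351.9 = 61.4 N·m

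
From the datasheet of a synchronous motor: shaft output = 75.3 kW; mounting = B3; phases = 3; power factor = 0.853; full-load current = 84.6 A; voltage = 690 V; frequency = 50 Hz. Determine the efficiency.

87.3 %

P_out = 75.3 kW = 75300 W
P_in = √3·V_L·I_L·cosφ = 1.732 × 690 × 84.6 × 0.853 = 86242 W
η = P_out / P_in = 75300 / 86242 = 0.873 = 87.3%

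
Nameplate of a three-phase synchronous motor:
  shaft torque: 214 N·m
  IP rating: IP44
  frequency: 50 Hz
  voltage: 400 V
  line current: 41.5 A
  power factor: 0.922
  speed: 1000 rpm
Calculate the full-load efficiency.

ω = 2π × 1000/60 = 104.7 rad/s; P_out = τω = 214 × 104.7 = 22406 W
P_in = √3·V_L·I_L·cosφ = 1.732 × 400 × 41.5 × 0.922 = 26509 W
η = P_out / P_in = 22406 / 26509 = 0.845 = 84.5%

84.5 %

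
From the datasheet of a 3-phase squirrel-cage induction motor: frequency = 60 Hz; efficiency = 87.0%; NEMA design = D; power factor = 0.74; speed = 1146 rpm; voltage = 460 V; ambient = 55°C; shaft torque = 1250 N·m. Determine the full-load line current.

292 A

ω = 2π×1146/60 = 120 rad/s; P_out = τω = 1250 × 120 = 150000 W
P_in = P_out / η = 150000 / 0.870 = 172414 W
I_L = P_in / (√3·V_L·cosφ) = 172414 / (1.732 × 460 × 0.74) = 292 A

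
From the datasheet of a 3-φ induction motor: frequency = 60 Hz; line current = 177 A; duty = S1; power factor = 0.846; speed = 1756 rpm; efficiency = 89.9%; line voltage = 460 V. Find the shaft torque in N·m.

P_in = √3·V·I·cosφ = 1.732 × 460 × 177 × 0.846 = 119302 W
P_out = η·P_in = 0.899 × 119302 = 107252 W
n = 1756 rpm
ω = 2π×1756/60 = 183.9 rad/s
τ = P_out/ω = 107252/183.9 = 583 N·m

583 N·m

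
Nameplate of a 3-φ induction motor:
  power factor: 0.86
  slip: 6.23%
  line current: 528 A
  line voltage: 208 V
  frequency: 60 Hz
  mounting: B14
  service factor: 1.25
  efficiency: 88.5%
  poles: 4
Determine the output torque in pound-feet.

604 lb·ft

P_in = √3·V·I·cosφ = 1.732 × 208 × 528 × 0.86 = 163585 W
P_out = η·P_in = 0.885 × 163585 = 144773 W
n_s = 120×60/4 = 1800 rpm; n = 1800×(1−0.0623) = 1688 rpm
ω = 2π×1688/60 = 176.8 rad/s
τ = P_out/ω = 144773/176.8 = 818.9 N·m
In lb·ft: 818.9/1.356 = 604 lb·ft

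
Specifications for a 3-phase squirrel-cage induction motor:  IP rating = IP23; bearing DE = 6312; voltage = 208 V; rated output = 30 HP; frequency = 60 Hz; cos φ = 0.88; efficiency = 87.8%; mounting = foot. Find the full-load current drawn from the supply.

P_out = 30 × 746 = 22380 W
P_in = P_out / η = 22380 / 0.878 = 25490 W
I_L = P_in / (√3·V_L·cosφ) = 25490 / (1.732 × 208 × 0.88) = 80.4 A

80.4 A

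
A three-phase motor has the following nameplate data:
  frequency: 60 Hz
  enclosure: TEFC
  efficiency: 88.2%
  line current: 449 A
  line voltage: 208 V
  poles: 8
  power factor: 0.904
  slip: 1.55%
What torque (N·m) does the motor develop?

1390 N·m

P_in = √3·V·I·cosφ = 1.732 × 208 × 449 × 0.904 = 146226 W
P_out = η·P_in = 0.882 × 146226 = 128971 W
n_s = 120×60/8 = 900 rpm; n = 900×(1−0.0155) = 886 rpm
ω = 2π×886/60 = 92.78 rad/s
τ = P_out/ω = 128971/92.78 = 1390 N·m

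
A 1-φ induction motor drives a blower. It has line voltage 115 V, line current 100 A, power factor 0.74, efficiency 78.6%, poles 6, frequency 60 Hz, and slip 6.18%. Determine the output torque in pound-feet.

41.8 lb·ft

P_in = V·I·cosφ = 115 × 100 × 0.74 = 8510 W
P_out = η·P_in = 0.786 × 8510 = 6689 W
n_s = 120×60/6 = 1200 rpm; n = 1200×(1−0.0618) = 1126 rpm
ω = 2π×1126/60 = 117.9 rad/s
τ = P_out/ω = 6689/117.9 = 56.73 N·m
In lb·ft: 56.73/1.356 = 41.8 lb·ft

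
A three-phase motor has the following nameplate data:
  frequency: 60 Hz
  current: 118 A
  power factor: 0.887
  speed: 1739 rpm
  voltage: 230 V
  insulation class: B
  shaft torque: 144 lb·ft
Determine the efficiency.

τ = 144 lb·ft × 1.356 = 195.3 N·m
ω = 2π × 1739/60 = 182.1 rad/s; P_out = τω = 195.3 × 182.1 = 35564 W
P_in = √3·V_L·I_L·cosφ = 1.732 × 230 × 118 × 0.887 = 41695 W
η = P_out / P_in = 35564 / 41695 = 0.853 = 85.3%

85.3 %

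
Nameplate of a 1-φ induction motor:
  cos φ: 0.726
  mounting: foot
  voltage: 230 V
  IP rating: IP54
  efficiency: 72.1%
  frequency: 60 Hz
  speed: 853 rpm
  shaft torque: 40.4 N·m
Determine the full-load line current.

ω = 2π×853/60 = 89.33 rad/s; P_out = τω = 40.4 × 89.33 = 3609 W
P_in = P_out / η = 3609 / 0.721 = 5006 W
I = P_in / (V·cosφ) = 5006 / (230 × 0.726) = 30 A

30 A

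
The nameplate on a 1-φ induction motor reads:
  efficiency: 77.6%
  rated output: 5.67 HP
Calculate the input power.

P_out = 5.67 × 746 = 4230 W
P_in = P_out/η = 4230/0.776 = 5451 W = 5.45 kW

5.45 kW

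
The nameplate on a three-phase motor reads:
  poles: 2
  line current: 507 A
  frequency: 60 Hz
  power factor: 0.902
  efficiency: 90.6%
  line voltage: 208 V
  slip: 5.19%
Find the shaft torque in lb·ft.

308 lb·ft

P_in = √3·V·I·cosφ = 1.732 × 208 × 507 × 0.902 = 164750 W
P_out = η·P_in = 0.906 × 164750 = 149264 W
n_s = 120×60/2 = 3600 rpm; n = 3600×(1−0.0519) = 3413 rpm
ω = 2π×3413/60 = 357.4 rad/s
τ = P_out/ω = 149264/357.4 = 417.6 N·m
In lb·ft: 417.6/1.356 = 308 lb·ft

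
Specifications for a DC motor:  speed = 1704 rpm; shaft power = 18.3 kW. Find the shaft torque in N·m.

ω = 2π × 1704/60 = 178.4 rad/s
τ = P/ω = 18300/178.4 = 103 N·m

103 N·m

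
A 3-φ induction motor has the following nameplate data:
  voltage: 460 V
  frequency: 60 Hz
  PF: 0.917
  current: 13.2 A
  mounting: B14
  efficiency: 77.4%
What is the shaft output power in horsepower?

10 HP

P_in = √3·V·I·cosφ = 1.732 × 460 × 13.2 × 0.917 = 9644 W
P_out = η·P_in = 0.774 × 9644 = 7464 W
= 7464/746 = 10 HP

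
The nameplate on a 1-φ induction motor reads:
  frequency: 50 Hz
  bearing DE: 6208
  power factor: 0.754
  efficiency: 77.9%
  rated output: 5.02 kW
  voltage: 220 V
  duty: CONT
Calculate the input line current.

38.8 A

P_out = 5.02 kW = 5020 W
P_in = P_out / η = 5020 / 0.779 = 6444 W
I = P_in / (V·cosφ) = 6444 / (220 × 0.754) = 38.8 A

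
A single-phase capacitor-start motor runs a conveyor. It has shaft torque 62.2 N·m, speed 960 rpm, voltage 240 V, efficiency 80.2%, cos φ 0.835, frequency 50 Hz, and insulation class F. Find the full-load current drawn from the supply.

38.9 A

ω = 2π×960/60 = 100.5 rad/s; P_out = τω = 62.2 × 100.5 = 6251 W
P_in = P_out / η = 6251 / 0.802 = 7794 W
I = P_in / (V·cosφ) = 7794 / (240 × 0.835) = 38.9 A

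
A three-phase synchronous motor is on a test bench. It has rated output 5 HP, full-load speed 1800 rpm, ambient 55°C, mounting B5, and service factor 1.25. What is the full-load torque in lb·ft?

P_out = 5 × 746 = 3730 W
ω = 2π × 1800/60 = 188.5 rad/s
τ = P_out/ω = 3730/188.5 = 19.79 N·m
In lb·ft: 19.79/1.356 = 14.6 lb·ft

14.6 lb·ft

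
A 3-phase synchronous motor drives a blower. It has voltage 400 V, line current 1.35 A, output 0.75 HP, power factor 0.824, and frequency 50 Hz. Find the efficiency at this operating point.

72.6 %

P_out = 0.75 × 746 = 560 W
P_in = √3·V_L·I_L·cosφ = 1.732 × 400 × 1.35 × 0.824 = 771 W
η = P_out / P_in = 560 / 771 = 0.726 = 72.6%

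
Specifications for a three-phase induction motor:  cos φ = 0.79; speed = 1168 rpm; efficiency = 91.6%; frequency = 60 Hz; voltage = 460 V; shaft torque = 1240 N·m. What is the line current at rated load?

ω = 2π×1168/60 = 122.3 rad/s; P_out = τω = 1240 × 122.3 = 151652 W
P_in = P_out / η = 151652 / 0.916 = 165559 W
I_L = P_in / (√3·V_L·cosφ) = 165559 / (1.732 × 460 × 0.79) = 263 A

263 A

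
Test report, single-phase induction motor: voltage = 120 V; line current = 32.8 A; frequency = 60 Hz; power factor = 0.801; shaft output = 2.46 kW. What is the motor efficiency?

78.0 %

P_out = 2.46 kW = 2460 W
P_in = V·I·cosφ = 120 × 32.8 × 0.801 = 3153 W
η = P_out / P_in = 2460 / 3153 = 0.780 = 78.0%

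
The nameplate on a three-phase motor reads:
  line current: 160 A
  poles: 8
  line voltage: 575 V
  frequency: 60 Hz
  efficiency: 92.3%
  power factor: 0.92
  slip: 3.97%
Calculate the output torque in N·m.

1500 N·m

P_in = √3·V·I·cosφ = 1.732 × 575 × 160 × 0.92 = 146596 W
P_out = η·P_in = 0.923 × 146596 = 135308 W
n_s = 120×60/8 = 900 rpm; n = 900×(1−0.0397) = 864 rpm
ω = 2π×864/60 = 90.48 rad/s
τ = P_out/ω = 135308/90.48 = 1500 N·m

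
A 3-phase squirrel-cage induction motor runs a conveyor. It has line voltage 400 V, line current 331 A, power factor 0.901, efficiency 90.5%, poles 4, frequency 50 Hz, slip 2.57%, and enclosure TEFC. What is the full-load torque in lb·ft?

901 lb·ft

P_in = √3·V·I·cosφ = 1.732 × 400 × 331 × 0.901 = 206614 W
P_out = η·P_in = 0.905 × 206614 = 186986 W
n_s = 120×50/4 = 1500 rpm; n = 1500×(1−0.0257) = 1461 rpm
ω = 2π×1461/60 = 153 rad/s
τ = P_out/ω = 186986/153 = 1222 N·m
In lb·ft: 1222/1.356 = 901 lb·ft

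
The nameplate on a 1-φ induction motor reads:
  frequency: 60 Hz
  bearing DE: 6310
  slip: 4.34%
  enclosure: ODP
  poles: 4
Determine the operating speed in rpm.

n_s = 120f/p = 120×60/4 = 1800 rpm
n = n_s(1 − s) = 1800 × (1 − 0.0434) = 1722 rpm

1722 rpm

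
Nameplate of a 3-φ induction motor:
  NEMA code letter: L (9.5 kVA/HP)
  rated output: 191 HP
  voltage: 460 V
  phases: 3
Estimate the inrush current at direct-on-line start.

S_LR = 9.5 × 191 = 1814.5 kVA
I_LR = S_LR/(√3·V_L) = 1814500/(1.732×460) = 2280 A

2280 A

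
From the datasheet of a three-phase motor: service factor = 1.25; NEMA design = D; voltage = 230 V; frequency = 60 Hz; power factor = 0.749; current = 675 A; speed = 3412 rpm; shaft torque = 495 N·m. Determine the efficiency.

ω = 2π × 3412/60 = 357.3 rad/s; P_out = τω = 495 × 357.3 = 176864 W
P_in = √3·V_L·I_L·cosφ = 1.732 × 230 × 675 × 0.749 = 201401 W
η = P_out / P_in = 176864 / 201401 = 0.878 = 87.8%

87.8 %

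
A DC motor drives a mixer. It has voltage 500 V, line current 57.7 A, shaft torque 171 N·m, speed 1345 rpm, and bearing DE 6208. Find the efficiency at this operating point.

ω = 2π × 1345/60 = 140.8 rad/s; P_out = τω = 171 × 140.8 = 24077 W
P_in = V·I = 500 × 57.7 = 28850 W
η = P_out / P_in = 24077 / 28850 = 0.835 = 83.5%

83.5 %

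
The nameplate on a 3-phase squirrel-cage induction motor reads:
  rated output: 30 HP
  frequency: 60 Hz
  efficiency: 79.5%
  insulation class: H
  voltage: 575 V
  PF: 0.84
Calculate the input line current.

P_out = 30 × 746 = 22380 W
P_in = P_out / η = 22380 / 0.795 = 28151 W
I_L = P_in / (√3·V_L·cosφ) = 28151 / (1.732 × 575 × 0.84) = 33.7 A

33.7 A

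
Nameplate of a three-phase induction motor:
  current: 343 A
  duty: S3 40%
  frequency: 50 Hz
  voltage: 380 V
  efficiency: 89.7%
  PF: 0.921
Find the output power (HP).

P_in = √3·V·I·cosφ = 1.732 × 380 × 343 × 0.921 = 207915 W
P_out = η·P_in = 0.897 × 207915 = 186500 W
= 186500/746 = 250 HP

250 HP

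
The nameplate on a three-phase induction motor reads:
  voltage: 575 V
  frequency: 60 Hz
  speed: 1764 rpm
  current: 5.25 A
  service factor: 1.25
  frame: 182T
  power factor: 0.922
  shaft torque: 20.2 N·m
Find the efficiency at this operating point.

ω = 2π × 1764/60 = 184.7 rad/s; P_out = τω = 20.2 × 184.7 = 3731 W
P_in = √3·V_L·I_L·cosφ = 1.732 × 575 × 5.25 × 0.922 = 4821 W
η = P_out / P_in = 3731 / 4821 = 0.774 = 77.4%

77.4 %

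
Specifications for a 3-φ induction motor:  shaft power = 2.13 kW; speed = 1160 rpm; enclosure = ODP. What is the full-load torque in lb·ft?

12.9 lb·ft

ω = 2π × 1160/60 = 121.5 rad/s
τ = P/ω = 2130/121.5 = 17.53 N·m
In lb·ft: 17.53/1.356 = 12.9 lb·ft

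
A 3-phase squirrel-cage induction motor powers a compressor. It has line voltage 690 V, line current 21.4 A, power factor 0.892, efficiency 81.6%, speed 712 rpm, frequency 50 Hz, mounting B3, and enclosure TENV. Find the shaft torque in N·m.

250 N·m

P_in = √3·V·I·cosφ = 1.732 × 690 × 21.4 × 0.892 = 22813 W
P_out = η·P_in = 0.816 × 22813 = 18615 W
n = 712 rpm
ω = 2π×712/60 = 74.56 rad/s
τ = P_out/ω = 18615/74.56 = 250 N·m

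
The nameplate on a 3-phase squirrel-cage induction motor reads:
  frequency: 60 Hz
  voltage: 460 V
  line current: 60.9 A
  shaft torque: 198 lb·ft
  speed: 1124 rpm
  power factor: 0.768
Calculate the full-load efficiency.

84.8 %

τ = 198 lb·ft × 1.356 = 268.5 N·m
ω = 2π × 1124/60 = 117.7 rad/s; P_out = τω = 268.5 × 117.7 = 31602 W
P_in = √3·V_L·I_L·cosφ = 1.732 × 460 × 60.9 × 0.768 = 37264 W
η = P_out / P_in = 31602 / 37264 = 0.848 = 84.8%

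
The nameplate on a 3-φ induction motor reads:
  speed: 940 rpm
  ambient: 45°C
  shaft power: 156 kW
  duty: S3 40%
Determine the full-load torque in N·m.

ω = 2π × 940/60 = 98.44 rad/s
τ = P/ω = 156000/98.44 = 1580 N·m

1580 N·m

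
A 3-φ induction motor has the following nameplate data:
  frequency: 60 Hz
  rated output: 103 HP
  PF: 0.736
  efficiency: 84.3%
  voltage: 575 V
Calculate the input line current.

P_out = 103 × 746 = 76838 W
P_in = P_out / η = 76838 / 0.843 = 91148 W
I_L = P_in / (√3·V_L·cosφ) = 91148 / (1.732 × 575 × 0.736) = 124 A

124 A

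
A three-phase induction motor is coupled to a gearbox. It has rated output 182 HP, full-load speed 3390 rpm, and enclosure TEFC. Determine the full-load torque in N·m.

P_out = 182 × 746 = 135772 W
ω = 2π × 3390/60 = 355 rad/s
τ = P_out/ω = 135772/355 = 382 N·m

382 N·m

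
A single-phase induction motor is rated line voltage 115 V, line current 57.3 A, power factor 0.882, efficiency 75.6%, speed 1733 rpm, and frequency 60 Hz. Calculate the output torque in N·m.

P_in = V·I·cosφ = 115 × 57.3 × 0.882 = 5812 W
P_out = η·P_in = 0.756 × 5812 = 4394 W
n = 1733 rpm
ω = 2π×1733/60 = 181.5 rad/s
τ = P_out/ω = 4394/181.5 = 24.2 N·m

24.2 N·m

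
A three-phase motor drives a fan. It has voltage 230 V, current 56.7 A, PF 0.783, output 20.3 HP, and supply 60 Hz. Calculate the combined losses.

P_in = √3·V·I·cosφ = 1.732×230×56.7×0.783 = 17686 W
P_out = 20.3×746 = 15144 W
Losses = P_in − P_out = 17686 − 15144 = 2542 W

2.54 kW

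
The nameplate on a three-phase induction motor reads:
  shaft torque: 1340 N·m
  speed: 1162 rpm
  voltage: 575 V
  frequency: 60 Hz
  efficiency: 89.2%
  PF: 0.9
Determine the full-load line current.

ω = 2π×1162/60 = 121.7 rad/s; P_out = τω = 1340 × 121.7 = 163078 W
P_in = P_out / η = 163078 / 0.892 = 182823 W
I_L = P_in / (√3·V_L·cosφ) = 182823 / (1.732 × 575 × 0.9) = 204 A

204 A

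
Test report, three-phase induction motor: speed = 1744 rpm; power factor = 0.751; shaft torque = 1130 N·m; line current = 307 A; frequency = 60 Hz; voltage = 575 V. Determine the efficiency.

ω = 2π × 1744/60 = 182.6 rad/s; P_out = τω = 1130 × 182.6 = 206338 W
P_in = √3·V_L·I_L·cosφ = 1.732 × 575 × 307 × 0.751 = 229612 W
η = P_out / P_in = 206338 / 229612 = 0.899 = 89.9%

89.9 %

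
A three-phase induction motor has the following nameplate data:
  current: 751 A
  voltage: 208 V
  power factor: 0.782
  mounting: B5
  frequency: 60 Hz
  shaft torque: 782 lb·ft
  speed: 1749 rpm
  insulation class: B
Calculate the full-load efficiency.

91.8 %

τ = 782 lb·ft × 1.356 = 1060 N·m
ω = 2π × 1749/60 = 183.2 rad/s; P_out = τω = 1060 × 183.2 = 194192 W
P_in = √3·V_L·I_L·cosφ = 1.732 × 208 × 751 × 0.782 = 211572 W
η = P_out / P_in = 194192 / 211572 = 0.918 = 91.8%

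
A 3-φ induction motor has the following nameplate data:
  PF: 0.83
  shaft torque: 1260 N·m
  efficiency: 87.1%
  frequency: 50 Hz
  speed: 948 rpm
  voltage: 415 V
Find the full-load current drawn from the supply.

ω = 2π×948/60 = 99.27 rad/s; P_out = τω = 1260 × 99.27 = 125080 W
P_in = P_out / η = 125080 / 0.871 = 143605 W
I_L = P_in / (√3·V_L·cosφ) = 143605 / (1.732 × 415 × 0.83) = 241 A

241 A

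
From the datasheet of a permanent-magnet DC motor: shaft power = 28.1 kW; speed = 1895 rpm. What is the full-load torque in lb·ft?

ω = 2π × 1895/60 = 198.4 rad/s
τ = P/ω = 28100/198.4 = 141.6 N·m
In lb·ft: 141.6/1.356 = 104 lb·ft

104 lb·ft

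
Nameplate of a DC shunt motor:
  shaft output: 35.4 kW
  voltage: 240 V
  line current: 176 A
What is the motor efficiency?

P_out = 35.4 kW = 35400 W
P_in = V·I = 240 × 176 = 42240 W
η = P_out / P_in = 35400 / 42240 = 0.838 = 83.8%

83.8 %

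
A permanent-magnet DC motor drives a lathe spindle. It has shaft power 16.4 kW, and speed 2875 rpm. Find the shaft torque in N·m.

54.5 N·m

ω = 2π × 2875/60 = 301.1 rad/s
τ = P/ω = 16400/301.1 = 54.5 N·m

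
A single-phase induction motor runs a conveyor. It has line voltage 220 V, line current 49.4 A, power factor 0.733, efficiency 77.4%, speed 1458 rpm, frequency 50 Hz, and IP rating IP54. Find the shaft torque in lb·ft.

P_in = V·I·cosφ = 220 × 49.4 × 0.733 = 7966 W
P_out = η·P_in = 0.774 × 7966 = 6166 W
n = 1458 rpm
ω = 2π×1458/60 = 152.7 rad/s
τ = P_out/ω = 6166/152.7 = 40.38 N·m
In lb·ft: 40.38/1.356 = 29.8 lb·ft

29.8 lb·ft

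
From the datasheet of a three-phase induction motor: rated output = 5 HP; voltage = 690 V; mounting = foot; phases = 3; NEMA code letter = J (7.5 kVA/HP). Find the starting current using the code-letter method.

31.4 A

S_LR = 7.5 × 5 = 37.5 kVA
I_LR = S_LR/(√3·V_L) = 37500/(1.732×690) = 31.4 A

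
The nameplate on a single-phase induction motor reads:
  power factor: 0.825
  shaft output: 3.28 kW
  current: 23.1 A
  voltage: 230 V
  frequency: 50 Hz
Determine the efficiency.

74.8 %

P_out = 3.28 kW = 3280 W
P_in = V·I·cosφ = 230 × 23.1 × 0.825 = 4383 W
η = P_out / P_in = 3280 / 4383 = 0.748 = 74.8%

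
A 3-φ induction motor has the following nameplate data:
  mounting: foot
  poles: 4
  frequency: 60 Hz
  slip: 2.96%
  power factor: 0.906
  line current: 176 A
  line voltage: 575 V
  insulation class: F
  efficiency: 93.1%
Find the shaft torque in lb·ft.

596 lb·ft

P_in = √3·V·I·cosφ = 1.732 × 575 × 176 × 0.906 = 158802 W
P_out = η·P_in = 0.931 × 158802 = 147845 W
n_s = 120×60/4 = 1800 rpm; n = 1800×(1−0.0296) = 1747 rpm
ω = 2π×1747/60 = 182.9 rad/s
τ = P_out/ω = 147845/182.9 = 808.3 N·m
In lb·ft: 808.3/1.356 = 596 lb·ft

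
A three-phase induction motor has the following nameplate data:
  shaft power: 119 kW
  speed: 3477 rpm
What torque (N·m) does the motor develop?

327 N·m

ω = 2π × 3477/60 = 364.1 rad/s
τ = P/ω = 119000/364.1 = 327 N·m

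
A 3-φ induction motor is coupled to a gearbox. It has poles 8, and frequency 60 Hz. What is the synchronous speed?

900 rpm

n_s = 120f/p = 120×60/8 = 900 rpm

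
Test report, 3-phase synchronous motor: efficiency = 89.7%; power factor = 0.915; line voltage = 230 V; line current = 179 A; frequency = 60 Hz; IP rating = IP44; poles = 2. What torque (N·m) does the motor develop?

P_in = √3·V·I·cosφ = 1.732 × 230 × 179 × 0.915 = 65245 W
P_out = η·P_in = 0.897 × 65245 = 58525 W
n = n_s = 120×60/2 = 3600 rpm (synchronous)
ω = 2π×3600/60 = 377 rad/s
τ = P_out/ω = 58525/377 = 155 N·m

155 N·m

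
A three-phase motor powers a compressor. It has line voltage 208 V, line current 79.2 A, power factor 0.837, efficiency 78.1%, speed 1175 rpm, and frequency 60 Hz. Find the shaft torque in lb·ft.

P_in = √3·V·I·cosφ = 1.732 × 208 × 79.2 × 0.837 = 23882 W
P_out = η·P_in = 0.781 × 23882 = 18652 W
n = 1175 rpm
ω = 2π×1175/60 = 123 rad/s
τ = P_out/ω = 18652/123 = 151.6 N·m
In lb·ft: 151.6/1.356 = 112 lb·ft

112 lb·ft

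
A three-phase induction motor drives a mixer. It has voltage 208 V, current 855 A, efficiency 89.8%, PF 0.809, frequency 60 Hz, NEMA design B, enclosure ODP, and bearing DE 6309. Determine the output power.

P_in = √3·V·I·cosφ = 1.732 × 208 × 855 × 0.809 = 249187 W
P_out = η·P_in = 0.898 × 249187 = 223770 W

224 kW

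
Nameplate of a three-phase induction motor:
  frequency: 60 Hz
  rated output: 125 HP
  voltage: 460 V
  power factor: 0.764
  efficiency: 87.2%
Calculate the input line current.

176 A

P_out = 125 × 746 = 93250 W
P_in = P_out / η = 93250 / 0.872 = 106938 W
I_L = P_in / (√3·V_L·cosφ) = 106938 / (1.732 × 460 × 0.764) = 176 A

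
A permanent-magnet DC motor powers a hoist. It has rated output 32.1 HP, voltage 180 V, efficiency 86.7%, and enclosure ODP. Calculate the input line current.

153 A

P_out = 32.1 × 746 = 23947 W
P_in = P_out / η = 23947 / 0.867 = 27621 W
I = P_in / V = 27621 / 180 = 153 A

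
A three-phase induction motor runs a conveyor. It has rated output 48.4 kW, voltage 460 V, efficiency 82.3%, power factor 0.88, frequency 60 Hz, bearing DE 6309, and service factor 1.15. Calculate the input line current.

P_out = 48.4 kW = 48400 W
P_in = P_out / η = 48400 / 0.823 = 58809 W
I_L = P_in / (√3·V_L·cosφ) = 58809 / (1.732 × 460 × 0.88) = 83.9 A

83.9 A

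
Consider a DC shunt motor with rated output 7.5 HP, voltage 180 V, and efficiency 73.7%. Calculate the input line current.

42.2 A

P_out = 7.5 × 746 = 5595 W
P_in = P_out / η = 5595 / 0.737 = 7592 W
I = P_in / V = 7592 / 180 = 42.2 A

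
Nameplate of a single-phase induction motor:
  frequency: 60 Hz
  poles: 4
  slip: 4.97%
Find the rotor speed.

n_s = 120f/p = 120×60/4 = 1800 rpm
n = n_s(1 − s) = 1800 × (1 − 0.0497) = 1711 rpm

1711 rpm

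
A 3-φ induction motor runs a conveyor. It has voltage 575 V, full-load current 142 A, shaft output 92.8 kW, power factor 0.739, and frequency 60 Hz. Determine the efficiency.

88.8 %

P_out = 92.8 kW = 92800 W
P_in = √3·V_L·I_L·cosφ = 1.732 × 575 × 142 × 0.739 = 104508 W
η = P_out / P_in = 92800 / 104508 = 0.888 = 88.8%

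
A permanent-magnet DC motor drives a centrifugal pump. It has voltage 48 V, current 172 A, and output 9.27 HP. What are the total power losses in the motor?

1.34 kW

P_in = V·I = 48×172 = 8256 W
P_out = 9.27×746 = 6915 W
Losses = P_in − P_out = 8256 − 6915 = 1341 W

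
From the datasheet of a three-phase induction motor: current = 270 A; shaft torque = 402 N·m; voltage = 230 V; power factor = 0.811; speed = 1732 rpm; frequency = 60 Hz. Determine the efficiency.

ω = 2π × 1732/60 = 181.4 rad/s; P_out = τω = 402 × 181.4 = 72923 W
P_in = √3·V_L·I_L·cosφ = 1.732 × 230 × 270 × 0.811 = 87229 W
η = P_out / P_in = 72923 / 87229 = 0.836 = 83.6%

83.6 %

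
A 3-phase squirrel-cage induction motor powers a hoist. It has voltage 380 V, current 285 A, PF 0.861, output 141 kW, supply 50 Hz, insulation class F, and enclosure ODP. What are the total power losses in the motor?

20.5 kW

P_in = √3·V·I·cosφ = 1.732×380×285×0.861 = 161503 W
P_out = 141000 W
Losses = P_in − P_out = 161503 − 141000 = 20503 W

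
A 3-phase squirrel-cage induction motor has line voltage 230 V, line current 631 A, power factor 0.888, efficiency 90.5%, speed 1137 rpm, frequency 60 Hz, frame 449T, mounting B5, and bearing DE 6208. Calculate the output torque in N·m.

1700 N·m

P_in = √3·V·I·cosφ = 1.732 × 230 × 631 × 0.888 = 223212 W
P_out = η·P_in = 0.905 × 223212 = 202007 W
n = 1137 rpm
ω = 2π×1137/60 = 119.1 rad/s
τ = P_out/ω = 202007/119.1 = 1700 N·m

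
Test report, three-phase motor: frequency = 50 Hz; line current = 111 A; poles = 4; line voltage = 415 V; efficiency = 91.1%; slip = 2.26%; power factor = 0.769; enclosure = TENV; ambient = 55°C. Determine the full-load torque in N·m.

364 N·m

P_in = √3·V·I·cosφ = 1.732 × 415 × 111 × 0.769 = 61354 W
P_out = η·P_in = 0.911 × 61354 = 55893 W
n_s = 120×50/4 = 1500 rpm; n = 1500×(1−0.0226) = 1466 rpm
ω = 2π×1466/60 = 153.5 rad/s
τ = P_out/ω = 55893/153.5 = 364 N·m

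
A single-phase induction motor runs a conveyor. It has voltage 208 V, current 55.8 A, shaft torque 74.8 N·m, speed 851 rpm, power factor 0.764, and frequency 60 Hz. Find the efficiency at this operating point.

75.2 %

ω = 2π × 851/60 = 89.12 rad/s; P_out = τω = 74.8 × 89.12 = 6666 W
P_in = V·I·cosφ = 208 × 55.8 × 0.764 = 8867 W
η = P_out / P_in = 6666 / 8867 = 0.752 = 75.2%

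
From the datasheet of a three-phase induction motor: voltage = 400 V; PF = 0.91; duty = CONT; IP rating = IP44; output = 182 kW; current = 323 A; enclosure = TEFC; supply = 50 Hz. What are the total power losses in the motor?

21600 W

P_in = √3·V·I·cosφ = 1.732×400×323×0.91 = 203635 W
P_out = 182000 W
Losses = P_in − P_out = 203635 − 182000 = 21635 W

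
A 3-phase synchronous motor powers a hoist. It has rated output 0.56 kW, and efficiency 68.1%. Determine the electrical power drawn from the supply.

P_out = 560 W
P_in = P_out/η = 560/0.681 = 822 W = 0.822 kW

0.822 kW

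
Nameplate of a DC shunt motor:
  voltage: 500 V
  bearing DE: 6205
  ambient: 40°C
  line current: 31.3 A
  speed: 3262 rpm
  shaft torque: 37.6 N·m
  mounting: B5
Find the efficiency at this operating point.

ω = 2π × 3262/60 = 341.6 rad/s; P_out = τω = 37.6 × 341.6 = 12844 W
P_in = V·I = 500 × 31.3 = 15650 W
η = P_out / P_in = 12844 / 15650 = 0.821 = 82.1%

82.1 %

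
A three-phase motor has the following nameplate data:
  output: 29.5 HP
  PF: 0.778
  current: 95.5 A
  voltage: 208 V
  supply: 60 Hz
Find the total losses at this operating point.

P_in = √3·V·I·cosφ = 1.732×208×95.5×0.778 = 26767 W
P_out = 29.5×746 = 22007 W
Losses = P_in − P_out = 26767 − 22007 = 4760 W

4760 W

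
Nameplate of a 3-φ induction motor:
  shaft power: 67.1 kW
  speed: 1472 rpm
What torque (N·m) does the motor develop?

ω = 2π × 1472/60 = 154.1 rad/s
τ = P/ω = 67100/154.1 = 435 N·m

435 N·m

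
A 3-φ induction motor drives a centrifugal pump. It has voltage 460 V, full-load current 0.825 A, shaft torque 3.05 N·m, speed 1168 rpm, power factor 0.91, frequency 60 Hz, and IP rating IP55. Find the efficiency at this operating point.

62.4 %

ω = 2π × 1168/60 = 122.3 rad/s; P_out = τω = 3.05 × 122.3 = 373 W
P_in = √3·V_L·I_L·cosφ = 1.732 × 460 × 0.825 × 0.91 = 598 W
η = P_out / P_in = 373 / 598 = 0.624 = 62.4%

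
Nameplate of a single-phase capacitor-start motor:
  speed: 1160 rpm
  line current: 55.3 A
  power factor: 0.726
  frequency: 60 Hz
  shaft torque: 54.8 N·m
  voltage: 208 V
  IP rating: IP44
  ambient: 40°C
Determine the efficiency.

79.7 %

ω = 2π × 1160/60 = 121.5 rad/s; P_out = τω = 54.8 × 121.5 = 6658 W
P_in = V·I·cosφ = 208 × 55.3 × 0.726 = 8351 W
η = P_out / P_in = 6658 / 8351 = 0.797 = 79.7%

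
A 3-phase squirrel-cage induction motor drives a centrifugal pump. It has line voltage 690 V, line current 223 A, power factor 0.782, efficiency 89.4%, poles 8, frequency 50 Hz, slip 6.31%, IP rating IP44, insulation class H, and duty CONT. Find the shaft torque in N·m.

2530 N·m

P_in = √3·V·I·cosφ = 1.732 × 690 × 223 × 0.782 = 208405 W
P_out = η·P_in = 0.894 × 208405 = 186314 W
n_s = 120×50/8 = 750 rpm; n = 750×(1−0.0631) = 703 rpm
ω = 2π×703/60 = 73.62 rad/s
τ = P_out/ω = 186314/73.62 = 2530 N·m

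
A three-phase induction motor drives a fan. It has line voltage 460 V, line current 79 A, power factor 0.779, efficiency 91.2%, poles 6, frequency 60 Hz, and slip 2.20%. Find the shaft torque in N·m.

364 N·m

P_in = √3·V·I·cosφ = 1.732 × 460 × 79 × 0.779 = 49031 W
P_out = η·P_in = 0.912 × 49031 = 44716 W
n_s = 120×60/6 = 1200 rpm; n = 1200×(1−0.022) = 1174 rpm
ω = 2π×1174/60 = 122.9 rad/s
τ = P_out/ω = 44716/122.9 = 364 N·m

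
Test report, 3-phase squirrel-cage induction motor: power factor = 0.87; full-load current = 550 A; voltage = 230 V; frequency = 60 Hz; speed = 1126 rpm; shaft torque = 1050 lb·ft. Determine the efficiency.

88.1 %

τ = 1050 lb·ft × 1.356 = 1424 N·m
ω = 2π × 1126/60 = 117.9 rad/s; P_out = τω = 1424 × 117.9 = 167890 W
P_in = √3·V_L·I_L·cosφ = 1.732 × 230 × 550 × 0.87 = 190615 W
η = P_out / P_in = 167890 / 190615 = 0.881 = 88.1%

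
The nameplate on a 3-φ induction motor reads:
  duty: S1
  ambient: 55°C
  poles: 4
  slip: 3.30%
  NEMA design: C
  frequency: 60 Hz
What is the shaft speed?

n_s = 120f/p = 120×60/4 = 1800 rpm
n = n_s(1 − s) = 1800 × (1 − 0.033) = 1741 rpm

1741 rpm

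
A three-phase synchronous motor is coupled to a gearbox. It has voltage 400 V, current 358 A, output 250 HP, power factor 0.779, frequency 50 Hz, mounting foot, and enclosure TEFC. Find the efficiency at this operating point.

P_out = 250 × 746 = 186500 W
P_in = √3·V_L·I_L·cosφ = 1.732 × 400 × 358 × 0.779 = 193209 W
η = P_out / P_in = 186500 / 193209 = 0.965 = 96.5%

96.5 %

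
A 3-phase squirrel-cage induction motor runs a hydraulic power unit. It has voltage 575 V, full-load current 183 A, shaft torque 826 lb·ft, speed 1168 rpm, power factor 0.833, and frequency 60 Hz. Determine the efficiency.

τ = 826 lb·ft × 1.356 = 1120 N·m
ω = 2π × 1168/60 = 122.3 rad/s; P_out = τω = 1120 × 122.3 = 136976 W
P_in = √3·V_L·I_L·cosφ = 1.732 × 575 × 183 × 0.833 = 151814 W
η = P_out / P_in = 136976 / 151814 = 0.902 = 90.2%

90.2 %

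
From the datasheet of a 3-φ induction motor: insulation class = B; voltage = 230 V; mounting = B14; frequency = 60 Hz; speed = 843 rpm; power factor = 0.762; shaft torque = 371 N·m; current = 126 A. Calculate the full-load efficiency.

85.6 %

ω = 2π × 843/60 = 88.28 rad/s; P_out = τω = 371 × 88.28 = 32752 W
P_in = √3·V_L·I_L·cosφ = 1.732 × 230 × 126 × 0.762 = 38247 W
η = P_out / P_in = 32752 / 38247 = 0.856 = 85.6%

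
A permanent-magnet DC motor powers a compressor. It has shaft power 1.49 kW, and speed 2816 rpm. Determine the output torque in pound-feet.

ω = 2π × 2816/60 = 294.9 rad/s
τ = P/ω = 1490/294.9 = 5.053 N·m
In lb·ft: 5.053/1.356 = 3.73 lb·ft

3.73 lb·ft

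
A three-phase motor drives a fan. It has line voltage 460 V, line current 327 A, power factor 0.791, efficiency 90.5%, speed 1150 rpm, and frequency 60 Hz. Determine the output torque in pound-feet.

P_in = √3·V·I·cosφ = 1.732 × 460 × 327 × 0.791 = 206077 W
P_out = η·P_in = 0.905 × 206077 = 186500 W
n = 1150 rpm
ω = 2π×1150/60 = 120.4 rad/s
τ = P_out/ω = 186500/120.4 = 1549 N·m
In lb·ft: 1549/1.356 = 1140 lb·ft

1140 lb·ft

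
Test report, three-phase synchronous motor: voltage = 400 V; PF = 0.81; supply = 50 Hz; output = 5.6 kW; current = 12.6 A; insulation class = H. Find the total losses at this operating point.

P_in = √3·V·I·cosφ = 1.732×400×12.6×0.81 = 7071 W
P_out = 5600 W
Losses = P_in − P_out = 7071 − 5600 = 1471 W

1.47 kW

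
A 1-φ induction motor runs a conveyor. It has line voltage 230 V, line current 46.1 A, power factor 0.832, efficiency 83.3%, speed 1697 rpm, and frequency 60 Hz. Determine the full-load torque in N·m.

41.4 N·m

P_in = V·I·cosφ = 230 × 46.1 × 0.832 = 8822 W
P_out = η·P_in = 0.833 × 8822 = 7349 W
n = 1697 rpm
ω = 2π×1697/60 = 177.7 rad/s
τ = P_out/ω = 7349/177.7 = 41.4 N·m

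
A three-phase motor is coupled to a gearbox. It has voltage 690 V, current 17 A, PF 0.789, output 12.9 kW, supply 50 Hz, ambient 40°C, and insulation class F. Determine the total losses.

3130 W

P_in = √3·V·I·cosφ = 1.732×690×17×0.789 = 16030 W
P_out = 12900 W
Losses = P_in − P_out = 16030 − 12900 = 3130 W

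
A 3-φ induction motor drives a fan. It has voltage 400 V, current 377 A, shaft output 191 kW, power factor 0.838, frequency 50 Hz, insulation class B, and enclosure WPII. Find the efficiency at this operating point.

87.3 %

P_out = 191 kW = 191000 W
P_in = √3·V_L·I_L·cosφ = 1.732 × 400 × 377 × 0.838 = 218874 W
η = P_out / P_in = 191000 / 218874 = 0.873 = 87.3%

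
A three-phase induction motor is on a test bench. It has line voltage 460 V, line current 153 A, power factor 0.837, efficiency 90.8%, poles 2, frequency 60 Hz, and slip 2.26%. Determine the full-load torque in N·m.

251 N·m

P_in = √3·V·I·cosφ = 1.732 × 460 × 153 × 0.837 = 102029 W
P_out = η·P_in = 0.908 × 102029 = 92642 W
n_s = 120×60/2 = 3600 rpm; n = 3600×(1−0.0226) = 3519 rpm
ω = 2π×3519/60 = 368.5 rad/s
τ = P_out/ω = 92642/368.5 = 251 N·m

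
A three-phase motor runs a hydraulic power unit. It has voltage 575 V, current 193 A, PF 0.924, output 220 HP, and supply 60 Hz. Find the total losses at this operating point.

13.5 kW

P_in = √3·V·I·cosφ = 1.732×575×193×0.924 = 177601 W
P_out = 220×746 = 164120 W
Losses = P_in − P_out = 177601 − 164120 = 13481 W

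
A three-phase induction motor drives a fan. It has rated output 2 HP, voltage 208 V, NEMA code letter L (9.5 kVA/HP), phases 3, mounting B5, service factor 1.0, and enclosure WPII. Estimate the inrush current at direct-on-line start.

52.7 A

S_LR = 9.5 × 2 = 19 kVA
I_LR = S_LR/(√3·V_L) = 19000/(1.732×208) = 52.7 A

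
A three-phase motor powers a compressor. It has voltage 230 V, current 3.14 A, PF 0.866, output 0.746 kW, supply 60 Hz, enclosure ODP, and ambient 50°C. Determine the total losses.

337 W

P_in = √3·V·I·cosφ = 1.732×230×3.14×0.866 = 1083 W
P_out = 746 W
Losses = P_in − P_out = 1083 − 746 = 337 W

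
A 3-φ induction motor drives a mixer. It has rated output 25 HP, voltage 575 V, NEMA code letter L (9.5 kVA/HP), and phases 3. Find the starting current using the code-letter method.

238 A

S_LR = 9.5 × 25 = 237.5 kVA
I_LR = S_LR/(√3·V_L) = 237500/(1.732×575) = 238 A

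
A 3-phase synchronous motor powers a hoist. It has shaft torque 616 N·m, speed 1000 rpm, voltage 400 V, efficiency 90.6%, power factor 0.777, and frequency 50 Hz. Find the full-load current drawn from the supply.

132 A

ω = 2π×1000/60 = 104.7 rad/s; P_out = τω = 616 × 104.7 = 64495 W
P_in = P_out / η = 64495 / 0.906 = 71187 W
I_L = P_in / (√3·V_L·cosφ) = 71187 / (1.732 × 400 × 0.777) = 132 A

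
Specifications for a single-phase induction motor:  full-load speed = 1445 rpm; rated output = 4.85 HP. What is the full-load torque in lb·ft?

17.6 lb·ft

P_out = 4.85 × 746 = 3618 W
ω = 2π × 1445/60 = 151.3 rad/s
τ = P_out/ω = 3618/151.3 = 23.91 N·m
In lb·ft: 23.91/1.356 = 17.6 lb·ft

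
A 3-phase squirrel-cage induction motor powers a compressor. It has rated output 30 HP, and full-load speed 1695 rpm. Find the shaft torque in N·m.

126 N·m

P_out = 30 × 746 = 22380 W
ω = 2π × 1695/60 = 177.5 rad/s
τ = P_out/ω = 22380/177.5 = 126 N·m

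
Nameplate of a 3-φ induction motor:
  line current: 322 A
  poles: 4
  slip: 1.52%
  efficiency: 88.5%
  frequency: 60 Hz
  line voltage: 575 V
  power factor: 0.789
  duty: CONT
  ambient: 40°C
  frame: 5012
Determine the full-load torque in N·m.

1210 N·m

P_in = √3·V·I·cosφ = 1.732 × 575 × 322 × 0.789 = 253016 W
P_out = η·P_in = 0.885 × 253016 = 223919 W
n_s = 120×60/4 = 1800 rpm; n = 1800×(1−0.0152) = 1773 rpm
ω = 2π×1773/60 = 185.7 rad/s
τ = P_out/ω = 223919/185.7 = 1210 N·m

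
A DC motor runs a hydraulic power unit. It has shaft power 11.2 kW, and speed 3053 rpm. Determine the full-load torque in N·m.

ω = 2π × 3053/60 = 319.7 rad/s
τ = P/ω = 11200/319.7 = 35 N·m

35 N·m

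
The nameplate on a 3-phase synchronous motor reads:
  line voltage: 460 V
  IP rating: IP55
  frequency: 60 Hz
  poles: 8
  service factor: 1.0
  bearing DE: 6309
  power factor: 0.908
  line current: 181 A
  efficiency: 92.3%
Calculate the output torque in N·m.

P_in = √3·V·I·cosφ = 1.732 × 460 × 181 × 0.908 = 130939 W
P_out = η·P_in = 0.923 × 130939 = 120857 W
n = n_s = 120×60/8 = 900 rpm (synchronous)
ω = 2π×900/60 = 94.25 rad/s
τ = P_out/ω = 120857/94.25 = 1280 N·m

1280 N·m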